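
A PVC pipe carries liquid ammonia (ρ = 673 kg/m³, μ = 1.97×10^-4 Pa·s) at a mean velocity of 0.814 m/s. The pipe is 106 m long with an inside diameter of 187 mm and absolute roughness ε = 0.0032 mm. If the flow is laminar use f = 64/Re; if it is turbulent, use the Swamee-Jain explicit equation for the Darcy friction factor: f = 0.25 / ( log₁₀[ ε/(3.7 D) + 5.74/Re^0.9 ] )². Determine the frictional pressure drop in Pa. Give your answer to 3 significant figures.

ΔP ≈ 1680 Pa

Reynolds number Re = ρVD/μ = 673 · 0.814 · 0.187 / 0.000197 = 5.2e+05.
Re > 4000 → turbulent. Relative roughness ε/D = 3.2e-06/0.187 = 1.71e-05. Swamee-Jain: f = 0.25/(log₁₀[1.71e-05/3.7 + 5.74/5.2e+05^0.9])² = 0.25/(log₁₀[4.62e-06 + 4.12e-05])² = 0.25/(-4.339)² = 0.01328.
Darcy-Weisbach: ΔP = f(L/D)(ρV²/2) = 0.01328·(106/0.187)·(673·0.814²/2) = 0.01328·566.8·223 = 1678 Pa.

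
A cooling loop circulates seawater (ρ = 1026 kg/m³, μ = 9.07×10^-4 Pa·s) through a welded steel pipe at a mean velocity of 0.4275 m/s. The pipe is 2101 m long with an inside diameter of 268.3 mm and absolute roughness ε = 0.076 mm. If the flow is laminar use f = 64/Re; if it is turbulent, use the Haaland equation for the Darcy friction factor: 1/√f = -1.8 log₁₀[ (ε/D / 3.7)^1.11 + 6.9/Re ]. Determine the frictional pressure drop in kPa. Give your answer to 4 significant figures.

Reynolds number Re = ρVD/μ = 1026 · 0.4275 · 0.2683 / 0.000907 = 1.297e+05.
Re > 4000 → turbulent. Relative roughness ε/D = 7.6e-05/0.2683 = 0.000283. Haaland: 1/√f = -1.8 log₁₀[(0.000283/3.7)^1.11 + 6.9/1.297e+05] = -1.8 log₁₀[2.7e-05 + 5.32e-05] = 7.373, so f = 0.0184.
Darcy-Weisbach: ΔP = f(L/D)(ρV²/2) = 0.0184·(2101/0.2683)·(1026·0.4275²/2) = 0.0184·7831·93.75 = 1.351e+04 Pa.
ΔP = 1.351e+04 Pa = 13.51 kPa.

ΔP ≈ 13.51 kPa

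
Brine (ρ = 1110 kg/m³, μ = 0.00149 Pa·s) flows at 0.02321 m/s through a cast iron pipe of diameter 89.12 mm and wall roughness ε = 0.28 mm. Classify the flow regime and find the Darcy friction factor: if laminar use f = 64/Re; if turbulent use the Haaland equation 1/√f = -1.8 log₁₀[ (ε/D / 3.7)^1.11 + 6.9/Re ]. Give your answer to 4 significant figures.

f ≈ 0.04153

Re = ρVD/μ = 1110·0.02321·0.08912/0.00149 = 1541.
Re < 2300 → laminar, so f = 64/Re = 0.04153 (roughness is irrelevant in laminar flow).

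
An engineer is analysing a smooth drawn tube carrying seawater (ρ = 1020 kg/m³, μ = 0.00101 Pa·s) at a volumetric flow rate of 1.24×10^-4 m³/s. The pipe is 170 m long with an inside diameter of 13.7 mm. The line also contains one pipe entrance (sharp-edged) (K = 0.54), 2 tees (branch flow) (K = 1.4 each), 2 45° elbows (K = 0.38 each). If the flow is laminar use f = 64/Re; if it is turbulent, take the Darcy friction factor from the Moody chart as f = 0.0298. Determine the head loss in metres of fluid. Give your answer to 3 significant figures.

h_f ≈ 13.5 m

Cross-sectional area A = πD²/4 = π(0.0137)²/4 = 0.0001474 m²; mean velocity V = Q/A = 0.000124/0.0001474 = 0.8412 m/s.
Reynolds number Re = ρVD/μ = 1020 · 0.8412 · 0.0137 / 0.00101 = 1.164e+04.
Re > 4000 → turbulent; use the Moody-chart value f = 0.0298.
Total minor-loss coefficient ΣK = 1·0.54 + 2·1.4 + 2·0.38 = 4.1.
ΔP = [f·L/D + ΣK]·(ρV²/2) = [0.0298·170/0.0137 + 4.1]·(1020·0.8412²/2) = [369.8 + 4.1]·360.9 = 1.349e+05 Pa.
Head loss h_f = ΔP/(ρg) = 1.349e+05/(1020·9.81) = 13.5 m.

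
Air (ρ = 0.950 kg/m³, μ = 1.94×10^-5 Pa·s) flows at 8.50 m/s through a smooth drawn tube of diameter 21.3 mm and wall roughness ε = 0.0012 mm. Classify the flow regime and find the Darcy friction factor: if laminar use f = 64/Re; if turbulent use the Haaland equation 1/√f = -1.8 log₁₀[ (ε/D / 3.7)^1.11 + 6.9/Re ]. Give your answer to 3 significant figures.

f ≈ 0.0320

Re = ρVD/μ = 0.95·8.5·0.0213/1.94e-05 = 8866.
Re > 4000 → turbulent. ε/D = 1.2e-06/0.0213 = 5.63e-05; Haaland: 1/√f = -1.8 log₁₀[4.49e-06 + 0.000778] = 5.591, so f = 0.03199.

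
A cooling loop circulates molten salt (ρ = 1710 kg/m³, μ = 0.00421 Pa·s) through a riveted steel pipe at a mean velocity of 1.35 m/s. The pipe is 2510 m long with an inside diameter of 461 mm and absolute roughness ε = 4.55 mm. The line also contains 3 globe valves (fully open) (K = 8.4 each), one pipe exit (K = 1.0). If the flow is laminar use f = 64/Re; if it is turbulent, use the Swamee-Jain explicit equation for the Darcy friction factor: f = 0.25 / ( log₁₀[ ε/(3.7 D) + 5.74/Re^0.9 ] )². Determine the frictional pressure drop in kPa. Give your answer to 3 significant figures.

ΔP ≈ 364 kPa

Reynolds number Re = ρVD/μ = 1710 · 1.35 · 0.461 / 0.00421 = 2.528e+05.
Re > 4000 → turbulent. Relative roughness ε/D = 0.00455/0.461 = 0.00987. Swamee-Jain: f = 0.25/(log₁₀[0.00987/3.7 + 5.74/2.528e+05^0.9])² = 0.25/(log₁₀[0.00267 + 7.88e-05])² = 0.25/(-2.561)² = 0.03811.
Total minor-loss coefficient ΣK = 3·8.4 + 1·1 = 26.2.
ΔP = [f·L/D + ΣK]·(ρV²/2) = [0.03811·2510/0.461 + 26.2]·(1710·1.35²/2) = [207.5 + 26.2]·1558 = 3.642e+05 Pa.
ΔP = 3.642e+05 Pa = 364 kPa.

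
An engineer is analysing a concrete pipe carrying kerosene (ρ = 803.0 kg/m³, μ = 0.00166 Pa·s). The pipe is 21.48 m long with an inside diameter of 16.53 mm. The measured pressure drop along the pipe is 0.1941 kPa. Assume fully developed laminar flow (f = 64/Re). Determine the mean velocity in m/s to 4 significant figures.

V ≈ 0.04648 m/s

For laminar flow, f = 64/Re with Re = ρVD/μ, so Darcy-Weisbach reduces to ΔP = 32μLV/D². Solving for V: V = ΔP·D²/(32μL) = 194.1·(0.01653)²/(32·0.00166·21.48) = 0.04648 m/s.
Check: Re = ρVD/μ = 803·0.04648·0.01653/0.00166 = 371.7 < 2300, so the laminar assumption holds.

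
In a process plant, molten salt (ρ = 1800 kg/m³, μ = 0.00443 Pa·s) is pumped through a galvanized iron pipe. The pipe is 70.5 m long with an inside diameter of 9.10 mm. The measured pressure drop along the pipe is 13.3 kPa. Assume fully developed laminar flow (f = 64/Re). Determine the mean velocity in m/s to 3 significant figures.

For laminar flow, f = 64/Re with Re = ρVD/μ, so Darcy-Weisbach reduces to ΔP = 32μLV/D². Solving for V: V = ΔP·D²/(32μL) = 1.33e+04·(0.0091)²/(32·0.00443·70.5) = 0.1102 m/s.
Check: Re = ρVD/μ = 1800·0.1102·0.0091/0.00443 = 407.5 < 2300, so the laminar assumption holds.

V ≈ 0.110 m/s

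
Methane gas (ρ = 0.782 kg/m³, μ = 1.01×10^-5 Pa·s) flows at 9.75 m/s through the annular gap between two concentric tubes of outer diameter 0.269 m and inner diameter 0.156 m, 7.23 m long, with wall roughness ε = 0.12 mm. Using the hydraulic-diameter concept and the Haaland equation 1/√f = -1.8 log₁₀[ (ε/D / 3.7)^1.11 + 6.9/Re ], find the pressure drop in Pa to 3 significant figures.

ΔP ≈ 53.5 Pa

Hydraulic diameter D_h = 4A/P = D_o - D_i = 0.269 - 0.156 = 0.113 m.
Re = ρVD_h/μ = 0.782·9.75·0.113/1.01e-05 = 8.53e+04.
ε/D_h = 0.00012/0.113 = 0.00106; Haaland gives 1/√f = -1.8 log₁₀[0.000117+8.09e-05] = 6.666, so f = 0.0225.
ΔP = f(L/D_h)(ρV²/2) = 0.0225·7.23/0.113·37.17 = 53.51 Pa.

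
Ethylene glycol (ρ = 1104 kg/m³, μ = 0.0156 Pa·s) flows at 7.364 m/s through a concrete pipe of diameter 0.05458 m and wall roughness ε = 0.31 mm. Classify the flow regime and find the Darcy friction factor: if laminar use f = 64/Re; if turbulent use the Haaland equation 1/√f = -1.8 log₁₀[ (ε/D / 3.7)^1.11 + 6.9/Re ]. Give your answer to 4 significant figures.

f ≈ 0.03425

Re = ρVD/μ = 1104·7.364·0.05458/0.0156 = 2.844e+04.
Re > 4000 → turbulent. ε/D = 0.00031/0.05458 = 0.00568; Haaland: 1/√f = -1.8 log₁₀[0.000753 + 0.000243] = 5.404, so f = 0.03425.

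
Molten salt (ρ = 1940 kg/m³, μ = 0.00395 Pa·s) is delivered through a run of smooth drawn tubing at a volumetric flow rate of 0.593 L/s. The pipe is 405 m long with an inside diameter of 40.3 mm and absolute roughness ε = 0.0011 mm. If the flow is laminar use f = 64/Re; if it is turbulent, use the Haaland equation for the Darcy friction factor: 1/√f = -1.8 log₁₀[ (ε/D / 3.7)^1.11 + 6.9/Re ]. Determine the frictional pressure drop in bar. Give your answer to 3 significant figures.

Q = 0.593 L/s = 0.593/1000 = 0.000593 m³/s.
Cross-sectional area A = πD²/4 = π(0.0403)²/4 = 0.001276 m²; mean velocity V = Q/A = 0.000593/0.001276 = 0.4649 m/s.
Reynolds number Re = ρVD/μ = 1940 · 0.4649 · 0.0403 / 0.00395 = 9202.
Re > 4000 → turbulent. Relative roughness ε/D = 1.1e-06/0.0403 = 2.73e-05. Haaland: 1/√f = -1.8 log₁₀[(2.73e-05/3.7)^1.11 + 6.9/9202] = -1.8 log₁₀[2.01e-06 + 0.00075] = 5.623, so f = 0.03163.
Darcy-Weisbach: ΔP = f(L/D)(ρV²/2) = 0.03163·(405/0.0403)·(1940·0.4649²/2) = 0.03163·1.005e+04·209.6 = 6.664e+04 Pa.
ΔP = 6.664e+04 Pa = 0.666 bar.

ΔP ≈ 0.666 bar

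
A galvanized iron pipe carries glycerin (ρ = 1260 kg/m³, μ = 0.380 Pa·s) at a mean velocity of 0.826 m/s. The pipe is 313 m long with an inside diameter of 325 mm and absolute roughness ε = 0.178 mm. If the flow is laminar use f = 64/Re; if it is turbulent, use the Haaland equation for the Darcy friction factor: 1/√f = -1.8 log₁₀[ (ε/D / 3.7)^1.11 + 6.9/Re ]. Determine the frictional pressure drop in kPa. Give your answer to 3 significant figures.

ΔP ≈ 29.8 kPa

Reynolds number Re = ρVD/μ = 1260 · 0.826 · 0.325 / 0.38 = 890.1.
Re < 2300 → laminar flow, so f = 64/Re = 64/890.1 = 0.0719 (the turbulent correlation is not needed).
Darcy-Weisbach: ΔP = f(L/D)(ρV²/2) = 0.0719·(313/0.325)·(1260·0.826²/2) = 0.0719·963.1·429.8 = 2.976e+04 Pa.
ΔP = 2.976e+04 Pa = 29.8 kPa.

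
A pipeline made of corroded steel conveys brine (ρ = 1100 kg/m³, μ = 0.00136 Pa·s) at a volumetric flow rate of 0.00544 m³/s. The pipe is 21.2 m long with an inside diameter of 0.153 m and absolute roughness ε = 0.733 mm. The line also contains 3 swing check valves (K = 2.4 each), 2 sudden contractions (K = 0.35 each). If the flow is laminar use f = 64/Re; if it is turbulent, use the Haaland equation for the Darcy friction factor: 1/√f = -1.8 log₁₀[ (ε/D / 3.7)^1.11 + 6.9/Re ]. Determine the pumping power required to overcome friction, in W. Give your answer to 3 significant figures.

Cross-sectional area A = πD²/4 = π(0.153)²/4 = 0.01839 m²; mean velocity V = Q/A = 0.00544/0.01839 = 0.2959 m/s.
Reynolds number Re = ρVD/μ = 1100 · 0.2959 · 0.153 / 0.00136 = 3.662e+04.
Re > 4000 → turbulent. Relative roughness ε/D = 0.000733/0.153 = 0.00479. Haaland: 1/√f = -1.8 log₁₀[(0.00479/3.7)^1.11 + 6.9/3.662e+04] = -1.8 log₁₀[0.000623 + 0.000188] = 5.563, so f = 0.03231.
Total minor-loss coefficient ΣK = 3·2.4 + 2·0.35 = 7.9.
ΔP = [f·L/D + ΣK]·(ρV²/2) = [0.03231·21.2/0.153 + 7.9]·(1100·0.2959²/2) = [4.477 + 7.9]·48.15 = 596 Pa.
Pumping power P = QΔP = 0.00544·596 = 3.242 W = 3.24 W.

P ≈ 3.24 W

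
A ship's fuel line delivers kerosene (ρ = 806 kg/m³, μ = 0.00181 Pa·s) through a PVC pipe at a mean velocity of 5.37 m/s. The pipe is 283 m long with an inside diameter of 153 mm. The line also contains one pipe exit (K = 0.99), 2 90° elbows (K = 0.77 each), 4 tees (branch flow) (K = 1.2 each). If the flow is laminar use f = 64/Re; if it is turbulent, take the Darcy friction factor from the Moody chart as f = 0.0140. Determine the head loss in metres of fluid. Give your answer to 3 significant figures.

Reynolds number Re = ρVD/μ = 806 · 5.37 · 0.153 / 0.00181 = 3.659e+05.
Re > 4000 → turbulent; use the Moody-chart value f = 0.0140.
Total minor-loss coefficient ΣK = 1·0.99 + 2·0.77 + 4·1.2 = 7.33.
ΔP = [f·L/D + ΣK]·(ρV²/2) = [0.014·283/0.153 + 7.33]·(806·5.37²/2) = [25.9 + 7.33]·1.162e+04 = 3.861e+05 Pa.
Head loss h_f = ΔP/(ρg) = 3.861e+05/(806·9.81) = 48.8 m.

h_f ≈ 48.8 m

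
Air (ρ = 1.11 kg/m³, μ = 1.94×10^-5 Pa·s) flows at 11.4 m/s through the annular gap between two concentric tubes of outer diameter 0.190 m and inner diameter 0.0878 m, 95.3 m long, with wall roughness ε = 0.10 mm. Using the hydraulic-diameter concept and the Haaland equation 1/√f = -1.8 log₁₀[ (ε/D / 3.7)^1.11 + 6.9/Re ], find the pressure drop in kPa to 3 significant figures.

ΔP ≈ 1.54 kPa

Hydraulic diameter D_h = 4A/P = D_o - D_i = 0.19 - 0.0878 = 0.1022 m.
Re = ρVD_h/μ = 1.11·11.4·0.1022/1.94e-05 = 6.666e+04.
ε/D_h = 0.0001/0.1022 = 0.000978; Haaland gives 1/√f = -1.8 log₁₀[0.000107+0.000104] = 6.619, so f = 0.02283.
ΔP = f(L/D_h)(ρV²/2) = 0.02283·95.3/0.1022·72.13 = 1535 Pa.
ΔP = 1.54 kPa.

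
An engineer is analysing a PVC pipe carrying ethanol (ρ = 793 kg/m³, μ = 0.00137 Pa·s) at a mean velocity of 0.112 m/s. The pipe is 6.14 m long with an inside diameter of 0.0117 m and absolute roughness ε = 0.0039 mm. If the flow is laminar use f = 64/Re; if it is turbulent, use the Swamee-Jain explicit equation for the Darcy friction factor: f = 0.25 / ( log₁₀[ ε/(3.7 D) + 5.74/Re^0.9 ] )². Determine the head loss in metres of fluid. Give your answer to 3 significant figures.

h_f ≈ 0.0283 m

Reynolds number Re = ρVD/μ = 793 · 0.112 · 0.0117 / 0.00137 = 758.5.
Re < 2300 → laminar flow, so f = 64/Re = 64/758.5 = 0.08438 (the turbulent correlation is not needed).
Darcy-Weisbach: ΔP = f(L/D)(ρV²/2) = 0.08438·(6.14/0.0117)·(793·0.112²/2) = 0.08438·524.8·4.974 = 220.2 Pa.
Head loss h_f = ΔP/(ρg) = 220.2/(793·9.81) = 0.0283 m.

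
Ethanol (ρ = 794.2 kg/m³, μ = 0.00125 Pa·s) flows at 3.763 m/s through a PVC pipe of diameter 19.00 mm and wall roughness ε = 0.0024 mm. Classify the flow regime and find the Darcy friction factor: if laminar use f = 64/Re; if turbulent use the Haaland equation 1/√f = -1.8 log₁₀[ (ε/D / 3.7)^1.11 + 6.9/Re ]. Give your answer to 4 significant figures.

Re = ρVD/μ = 794.2·3.763·0.019/0.00125 = 4.543e+04.
Re > 4000 → turbulent. ε/D = 2.4e-06/0.019 = 0.000126; Haaland: 1/√f = -1.8 log₁₀[1.1e-05 + 0.000152] = 6.819, so f = 0.02151.

f ≈ 0.02151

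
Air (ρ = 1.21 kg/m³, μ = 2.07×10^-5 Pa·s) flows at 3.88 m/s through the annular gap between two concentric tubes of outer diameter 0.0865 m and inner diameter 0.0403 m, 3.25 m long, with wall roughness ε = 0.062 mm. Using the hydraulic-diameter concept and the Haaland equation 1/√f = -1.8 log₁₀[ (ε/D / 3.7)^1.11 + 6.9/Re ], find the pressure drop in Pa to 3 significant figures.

Hydraulic diameter D_h = 4A/P = D_o - D_i = 0.0865 - 0.0403 = 0.0462 m.
Re = ρVD_h/μ = 1.21·3.88·0.0462/2.07e-05 = 1.048e+04.
ε/D_h = 6.2e-05/0.0462 = 0.00134; Haaland gives 1/√f = -1.8 log₁₀[0.000152+0.000659] = 5.564, so f = 0.0323.
ΔP = f(L/D_h)(ρV²/2) = 0.0323·3.25/0.0462·9.108 = 20.69 Pa.

ΔP ≈ 20.7 Pa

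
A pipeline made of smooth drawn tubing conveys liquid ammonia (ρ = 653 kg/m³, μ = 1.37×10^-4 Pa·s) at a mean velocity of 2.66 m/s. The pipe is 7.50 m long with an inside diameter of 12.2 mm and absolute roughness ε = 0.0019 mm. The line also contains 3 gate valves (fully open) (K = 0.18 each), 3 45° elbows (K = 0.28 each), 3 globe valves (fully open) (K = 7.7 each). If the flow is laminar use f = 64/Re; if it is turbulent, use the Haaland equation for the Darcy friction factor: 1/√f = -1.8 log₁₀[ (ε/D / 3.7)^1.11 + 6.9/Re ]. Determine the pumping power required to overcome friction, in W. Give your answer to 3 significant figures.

Reynolds number Re = ρVD/μ = 653 · 2.66 · 0.0122 / 0.000137 = 1.547e+05.
Re > 4000 → turbulent. Relative roughness ε/D = 1.9e-06/0.0122 = 0.000156. Haaland: 1/√f = -1.8 log₁₀[(0.000156/3.7)^1.11 + 6.9/1.547e+05] = -1.8 log₁₀[1.39e-05 + 4.46e-05] = 7.619, so f = 0.01723.
Total minor-loss coefficient ΣK = 3·0.18 + 3·0.28 + 3·7.7 = 24.5.
ΔP = [f·L/D + ΣK]·(ρV²/2) = [0.01723·7.5/0.0122 + 24.5]·(653·2.66²/2) = [10.59 + 24.5]·2310 = 8.102e+04 Pa.
Q = V·A = 2.66·0.0001169 = 0.000311 m³/s.
Pumping power P = QΔP = 0.000311·8.102e+04 = 25.19 W = 25.2 W.

P ≈ 25.2 W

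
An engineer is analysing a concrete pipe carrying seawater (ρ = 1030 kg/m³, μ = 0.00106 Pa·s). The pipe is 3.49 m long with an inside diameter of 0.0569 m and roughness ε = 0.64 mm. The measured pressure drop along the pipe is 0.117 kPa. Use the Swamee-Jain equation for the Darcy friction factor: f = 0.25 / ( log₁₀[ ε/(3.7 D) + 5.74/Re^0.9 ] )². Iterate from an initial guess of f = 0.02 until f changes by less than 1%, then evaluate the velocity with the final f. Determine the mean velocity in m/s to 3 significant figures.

V ≈ 0.292 m/s

Rearranging Darcy-Weisbach: V = √(2·ΔP·D/(f·L·ρ)). With ε/D = 0.00064/0.0569 = 0.0112, iterate starting from f = 0.02:
  f = 0.02 → V = √(2·117·0.0569/(0.02·3.49·1030)) = 0.4303 m/s; Re = ρVD/μ = 2.379e+04; f → 0.04228
  f = 0.04228 → V = 0.296 m/s; Re = 1.637e+04; f → 0.04334
  f = 0.04334 → V = 0.2923 m/s; Re = 1.616e+04; f → 0.04338
Converged (Δf/f < 1%). With the final f = 0.04338: V = √(2·117·0.0569/(0.04338·3.49·1030)) = 0.2922 m/s.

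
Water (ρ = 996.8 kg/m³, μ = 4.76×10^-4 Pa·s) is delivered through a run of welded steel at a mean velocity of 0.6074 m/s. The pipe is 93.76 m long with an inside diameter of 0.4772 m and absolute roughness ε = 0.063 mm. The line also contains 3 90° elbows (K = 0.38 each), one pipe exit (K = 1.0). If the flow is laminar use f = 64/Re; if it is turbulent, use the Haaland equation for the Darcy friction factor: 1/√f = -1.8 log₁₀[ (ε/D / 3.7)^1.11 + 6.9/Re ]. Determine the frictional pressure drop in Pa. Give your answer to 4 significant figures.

ΔP ≈ 911.5 Pa

Reynolds number Re = ρVD/μ = 996.8 · 0.6074 · 0.4772 / 0.000476 = 6.07e+05.
Re > 4000 → turbulent. Relative roughness ε/D = 6.3e-05/0.4772 = 0.000132. Haaland: 1/√f = -1.8 log₁₀[(0.000132/3.7)^1.11 + 6.9/6.07e+05] = -1.8 log₁₀[1.16e-05 + 1.14e-05] = 8.351, so f = 0.01434.
Total minor-loss coefficient ΣK = 3·0.38 + 1·1 = 2.14.
ΔP = [f·L/D + ΣK]·(ρV²/2) = [0.01434·93.76/0.4772 + 2.14]·(996.8·0.6074²/2) = [2.817 + 2.14]·183.9 = 911.5 Pa.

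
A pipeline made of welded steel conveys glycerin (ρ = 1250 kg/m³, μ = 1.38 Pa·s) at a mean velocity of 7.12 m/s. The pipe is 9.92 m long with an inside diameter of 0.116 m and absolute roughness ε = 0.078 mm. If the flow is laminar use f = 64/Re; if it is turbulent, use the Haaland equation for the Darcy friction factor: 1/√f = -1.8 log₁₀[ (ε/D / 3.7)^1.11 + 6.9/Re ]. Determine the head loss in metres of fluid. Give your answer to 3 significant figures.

Reynolds number Re = ρVD/μ = 1250 · 7.12 · 0.116 / 1.38 = 748.1.
Re < 2300 → laminar flow, so f = 64/Re = 64/748.1 = 0.08555 (the turbulent correlation is not needed).
Darcy-Weisbach: ΔP = f(L/D)(ρV²/2) = 0.08555·(9.92/0.116)·(1250·7.12²/2) = 0.08555·85.52·3.168e+04 = 2.318e+05 Pa.
Head loss h_f = ΔP/(ρg) = 2.318e+05/(1250·9.81) = 18.9 m.

h_f ≈ 18.9 m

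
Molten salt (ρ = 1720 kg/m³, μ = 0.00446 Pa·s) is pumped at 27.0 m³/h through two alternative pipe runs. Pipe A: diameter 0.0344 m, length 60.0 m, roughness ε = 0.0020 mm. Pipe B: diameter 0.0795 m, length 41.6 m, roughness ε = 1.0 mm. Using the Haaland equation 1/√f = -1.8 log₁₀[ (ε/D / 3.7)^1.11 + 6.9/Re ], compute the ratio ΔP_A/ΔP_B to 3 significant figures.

Pipe A: V = Q/A = 0.0075/0.0009294 = 8.07 m/s; Re = 1.071e+05; ε/D = 5.81e-05; Haaland → f = 0.01783; ΔP_A = f(L/D)(ρV²/2) = 1.742e+06 Pa.
Pipe B: V = Q/A = 0.0075/0.004964 = 1.511 m/s; Re = 4.632e+04; ε/D = 0.0126; Haaland → f = 0.04215; ΔP_B = f(L/D)(ρV²/2) = 4.33e+04 Pa.
ΔP_A/ΔP_B = 1.742e+06/4.33e+04 = 40.2.

ΔP_A/ΔP_B ≈ 40.2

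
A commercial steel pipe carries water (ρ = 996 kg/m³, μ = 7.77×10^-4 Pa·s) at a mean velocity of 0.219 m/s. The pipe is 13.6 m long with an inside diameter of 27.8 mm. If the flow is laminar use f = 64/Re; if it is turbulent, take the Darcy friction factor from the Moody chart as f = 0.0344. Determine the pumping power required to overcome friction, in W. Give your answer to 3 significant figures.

Reynolds number Re = ρVD/μ = 996 · 0.219 · 0.0278 / 0.000777 = 7804.
Re > 4000 → turbulent; use the Moody-chart value f = 0.0344.
Darcy-Weisbach: ΔP = f(L/D)(ρV²/2) = 0.0344·(13.6/0.0278)·(996·0.219²/2) = 0.0344·489.2·23.88 = 401.9 Pa.
Q = V·A = 0.219·0.000607 = 0.0001329 m³/s.
Pumping power P = QΔP = 0.0001329·401.9 = 0.05343 W = 0.0534 W.

P ≈ 0.0534 W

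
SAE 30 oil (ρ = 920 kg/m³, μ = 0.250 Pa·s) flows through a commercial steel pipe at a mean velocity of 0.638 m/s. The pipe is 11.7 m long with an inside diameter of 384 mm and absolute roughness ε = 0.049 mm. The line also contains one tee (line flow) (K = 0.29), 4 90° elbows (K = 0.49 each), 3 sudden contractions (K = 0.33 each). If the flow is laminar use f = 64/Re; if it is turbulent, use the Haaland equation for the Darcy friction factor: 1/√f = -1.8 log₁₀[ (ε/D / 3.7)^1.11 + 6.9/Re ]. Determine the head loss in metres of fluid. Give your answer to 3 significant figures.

Reynolds number Re = ρVD/μ = 920 · 0.638 · 0.384 / 0.25 = 901.6.
Re < 2300 → laminar flow, so f = 64/Re = 64/901.6 = 0.07099 (the turbulent correlation is not needed).
Total minor-loss coefficient ΣK = 1·0.29 + 4·0.49 + 3·0.33 = 3.24.
ΔP = [f·L/D + ΣK]·(ρV²/2) = [0.07099·11.7/0.384 + 3.24]·(920·0.638²/2) = [2.163 + 3.24]·187.2 = 1012 Pa.
Head loss h_f = ΔP/(ρg) = 1012/(920·9.81) = 0.112 m.

h_f ≈ 0.112 m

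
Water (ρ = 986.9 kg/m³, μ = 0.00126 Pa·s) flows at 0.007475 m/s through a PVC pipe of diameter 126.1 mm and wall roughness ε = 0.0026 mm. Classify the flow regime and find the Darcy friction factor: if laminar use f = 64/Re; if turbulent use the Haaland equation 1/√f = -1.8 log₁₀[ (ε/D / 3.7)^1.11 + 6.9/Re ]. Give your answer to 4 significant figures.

Re = ρVD/μ = 986.9·0.007475·0.1261/0.00126 = 738.3.
Re < 2300 → laminar, so f = 64/Re = 0.08669 (roughness is irrelevant in laminar flow).

f ≈ 0.08669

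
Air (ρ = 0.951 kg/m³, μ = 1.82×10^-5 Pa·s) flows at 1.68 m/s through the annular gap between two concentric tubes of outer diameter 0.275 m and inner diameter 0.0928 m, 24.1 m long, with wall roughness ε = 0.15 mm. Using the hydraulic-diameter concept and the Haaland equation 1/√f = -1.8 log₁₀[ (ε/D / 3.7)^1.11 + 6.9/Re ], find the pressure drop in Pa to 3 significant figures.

Hydraulic diameter D_h = 4A/P = D_o - D_i = 0.275 - 0.0928 = 0.1822 m.
Re = ρVD_h/μ = 0.951·1.68·0.1822/1.82e-05 = 1.599e+04.
ε/D_h = 0.00015/0.1822 = 0.000823; Haaland gives 1/√f = -1.8 log₁₀[8.82e-05+0.000431] = 5.912, so f = 0.02861.
ΔP = f(L/D_h)(ρV²/2) = 0.02861·24.1/0.1822·1.342 = 5.079 Pa.

ΔP ≈ 5.08 Pa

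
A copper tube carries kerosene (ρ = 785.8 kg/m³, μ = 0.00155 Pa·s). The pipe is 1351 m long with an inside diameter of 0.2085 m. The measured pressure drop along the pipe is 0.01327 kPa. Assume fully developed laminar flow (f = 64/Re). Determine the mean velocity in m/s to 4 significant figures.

For laminar flow, f = 64/Re with Re = ρVD/μ, so Darcy-Weisbach reduces to ΔP = 32μLV/D². Solving for V: V = ΔP·D²/(32μL) = 13.27·(0.2085)²/(32·0.00155·1351) = 0.008609 m/s.
Check: Re = ρVD/μ = 785.8·0.008609·0.2085/0.00155 = 910 < 2300, so the laminar assumption holds.

V ≈ 0.008609 m/s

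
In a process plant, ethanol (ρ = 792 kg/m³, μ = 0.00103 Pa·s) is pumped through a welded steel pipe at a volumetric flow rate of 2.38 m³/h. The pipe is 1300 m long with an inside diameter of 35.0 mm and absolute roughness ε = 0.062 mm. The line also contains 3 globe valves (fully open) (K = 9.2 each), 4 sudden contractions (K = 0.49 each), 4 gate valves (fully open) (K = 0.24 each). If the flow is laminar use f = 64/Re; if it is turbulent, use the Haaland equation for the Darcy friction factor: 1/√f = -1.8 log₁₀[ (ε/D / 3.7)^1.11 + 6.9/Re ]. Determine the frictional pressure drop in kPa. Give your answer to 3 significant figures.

ΔP ≈ 210 kPa

Q = 2.38 m³/h = 2.38/3600 = 0.0006611 m³/s.
Cross-sectional area A = πD²/4 = π(0.035)²/4 = 0.0009621 m²; mean velocity V = Q/A = 0.0006611/0.0009621 = 0.6871 m/s.
Reynolds number Re = ρVD/μ = 792 · 0.6871 · 0.035 / 0.00103 = 1.849e+04.
Re > 4000 → turbulent. Relative roughness ε/D = 6.2e-05/0.035 = 0.00177. Haaland: 1/√f = -1.8 log₁₀[(0.00177/3.7)^1.11 + 6.9/1.849e+04] = -1.8 log₁₀[0.000207 + 0.000373] = 5.826, so f = 0.02946.
Total minor-loss coefficient ΣK = 3·9.2 + 4·0.49 + 4·0.24 = 30.5.
ΔP = [f·L/D + ΣK]·(ρV²/2) = [0.02946·1300/0.035 + 30.5]·(792·0.6871²/2) = [1094 + 30.5]·187 = 2.103e+05 Pa.
ΔP = 2.103e+05 Pa = 210 kPa.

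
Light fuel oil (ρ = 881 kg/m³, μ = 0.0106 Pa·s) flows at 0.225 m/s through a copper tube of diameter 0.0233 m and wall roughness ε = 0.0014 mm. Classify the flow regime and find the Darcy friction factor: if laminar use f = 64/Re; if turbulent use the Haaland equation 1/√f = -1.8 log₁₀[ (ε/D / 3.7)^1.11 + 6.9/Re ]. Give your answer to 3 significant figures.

f ≈ 0.147

Re = ρVD/μ = 881·0.225·0.0233/0.0106 = 435.7.
Re < 2300 → laminar, so f = 64/Re = 0.1469 (roughness is irrelevant in laminar flow).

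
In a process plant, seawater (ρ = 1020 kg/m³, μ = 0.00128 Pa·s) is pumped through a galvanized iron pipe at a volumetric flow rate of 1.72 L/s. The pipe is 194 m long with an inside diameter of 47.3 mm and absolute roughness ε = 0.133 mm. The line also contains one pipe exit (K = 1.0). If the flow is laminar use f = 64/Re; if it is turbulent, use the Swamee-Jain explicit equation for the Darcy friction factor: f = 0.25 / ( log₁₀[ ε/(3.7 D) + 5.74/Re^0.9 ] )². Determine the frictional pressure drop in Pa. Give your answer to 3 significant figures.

Q = 1.72 L/s = 1.72/1000 = 0.00172 m³/s.
Cross-sectional area A = πD²/4 = π(0.0473)²/4 = 0.001757 m²; mean velocity V = Q/A = 0.00172/0.001757 = 0.9789 m/s.
Reynolds number Re = ρVD/μ = 1020 · 0.9789 · 0.0473 / 0.00128 = 3.69e+04.
Re > 4000 → turbulent. Relative roughness ε/D = 0.000133/0.0473 = 0.00281. Swamee-Jain: f = 0.25/(log₁₀[0.00281/3.7 + 5.74/3.69e+04^0.9])² = 0.25/(log₁₀[0.00076 + 0.000445])² = 0.25/(-2.919)² = 0.02934.
Total minor-loss coefficient ΣK = 1·1 = 1.
ΔP = [f·L/D + ΣK]·(ρV²/2) = [0.02934·194/0.0473 + 1]·(1020·0.9789²/2) = [120.3 + 1]·488.7 = 5.93e+04 Pa.

ΔP ≈ 59300 Pa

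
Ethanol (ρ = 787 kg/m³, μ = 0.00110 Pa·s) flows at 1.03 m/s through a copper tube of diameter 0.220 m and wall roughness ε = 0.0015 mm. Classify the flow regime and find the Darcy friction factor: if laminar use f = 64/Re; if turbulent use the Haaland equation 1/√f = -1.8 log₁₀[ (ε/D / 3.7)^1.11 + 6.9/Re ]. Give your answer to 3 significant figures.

f ≈ 0.0162

Re = ρVD/μ = 787·1.03·0.22/0.0011 = 1.621e+05.
Re > 4000 → turbulent. ε/D = 1.5e-06/0.22 = 6.82e-06; Haaland: 1/√f = -1.8 log₁₀[4.31e-07 + 4.26e-05] = 7.86, so f = 0.01619.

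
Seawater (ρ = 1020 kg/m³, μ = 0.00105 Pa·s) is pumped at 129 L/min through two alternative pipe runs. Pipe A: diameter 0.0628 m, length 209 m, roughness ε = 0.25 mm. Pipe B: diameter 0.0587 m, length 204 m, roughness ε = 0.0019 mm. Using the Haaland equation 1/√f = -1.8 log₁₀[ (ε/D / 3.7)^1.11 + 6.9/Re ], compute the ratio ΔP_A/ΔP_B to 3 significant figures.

ΔP_A/ΔP_B ≈ 1.05

Pipe A: V = Q/A = 0.00215/0.003097 = 0.6941 m/s; Re = 4.234e+04; ε/D = 0.00398; Haaland → f = 0.03064; ΔP_A = f(L/D)(ρV²/2) = 2.506e+04 Pa.
Pipe B: V = Q/A = 0.00215/0.002706 = 0.7945 m/s; Re = 4.53e+04; ε/D = 3.24e-05; Haaland → f = 0.02126; ΔP_B = f(L/D)(ρV²/2) = 2.378e+04 Pa.
ΔP_A/ΔP_B = 2.506e+04/2.378e+04 = 1.05.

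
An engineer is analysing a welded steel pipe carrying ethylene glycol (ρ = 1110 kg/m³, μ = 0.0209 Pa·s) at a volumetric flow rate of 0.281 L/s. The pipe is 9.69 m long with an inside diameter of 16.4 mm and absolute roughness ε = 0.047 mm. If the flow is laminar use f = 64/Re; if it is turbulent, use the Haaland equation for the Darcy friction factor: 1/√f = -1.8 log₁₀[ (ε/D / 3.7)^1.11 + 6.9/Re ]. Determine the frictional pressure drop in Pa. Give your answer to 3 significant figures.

ΔP ≈ 32100 Pa

Q = 0.281 L/s = 0.281/1000 = 0.000281 m³/s.
Cross-sectional area A = πD²/4 = π(0.0164)²/4 = 0.0002112 m²; mean velocity V = Q/A = 0.000281/0.0002112 = 1.33 m/s.
Reynolds number Re = ρVD/μ = 1110 · 1.33 · 0.0164 / 0.0209 = 1159.
Re < 2300 → laminar flow, so f = 64/Re = 64/1159 = 0.05524 (the turbulent correlation is not needed).
Darcy-Weisbach: ΔP = f(L/D)(ρV²/2) = 0.05524·(9.69/0.0164)·(1110·1.33²/2) = 0.05524·590.9·982.1 = 3.205e+04 Pa.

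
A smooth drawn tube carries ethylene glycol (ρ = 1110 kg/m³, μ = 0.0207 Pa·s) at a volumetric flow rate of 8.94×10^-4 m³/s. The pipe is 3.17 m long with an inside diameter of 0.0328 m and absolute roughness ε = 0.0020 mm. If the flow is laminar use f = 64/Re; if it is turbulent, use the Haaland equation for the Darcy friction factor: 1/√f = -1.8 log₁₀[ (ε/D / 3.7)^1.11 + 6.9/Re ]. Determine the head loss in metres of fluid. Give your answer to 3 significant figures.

Cross-sectional area A = πD²/4 = π(0.0328)²/4 = 0.000845 m²; mean velocity V = Q/A = 0.000894/0.000845 = 1.058 m/s.
Reynolds number Re = ρVD/μ = 1110 · 1.058 · 0.0328 / 0.0207 = 1861.
Re < 2300 → laminar flow, so f = 64/Re = 64/1861 = 0.03439 (the turbulent correlation is not needed).
Darcy-Weisbach: ΔP = f(L/D)(ρV²/2) = 0.03439·(3.17/0.0328)·(1110·1.058²/2) = 0.03439·96.65·621.3 = 2065 Pa.
Head loss h_f = ΔP/(ρg) = 2065/(1110·9.81) = 0.190 m.

h_f ≈ 0.190 m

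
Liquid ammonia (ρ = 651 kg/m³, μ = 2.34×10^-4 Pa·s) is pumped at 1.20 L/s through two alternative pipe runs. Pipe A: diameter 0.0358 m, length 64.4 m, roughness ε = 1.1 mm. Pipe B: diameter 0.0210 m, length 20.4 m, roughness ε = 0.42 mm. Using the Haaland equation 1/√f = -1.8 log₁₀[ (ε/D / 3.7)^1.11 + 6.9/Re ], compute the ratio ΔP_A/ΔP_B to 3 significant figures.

ΔP_A/ΔP_B ≈ 0.260

Pipe A: V = Q/A = 0.0012/0.001007 = 1.192 m/s; Re = 1.187e+05; ε/D = 0.0307; Haaland → f = 0.05812; ΔP_A = f(L/D)(ρV²/2) = 4.836e+04 Pa.
Pipe B: V = Q/A = 0.0012/0.0003464 = 3.465 m/s; Re = 2.024e+05; ε/D = 0.02; Haaland → f = 0.04892; ΔP_B = f(L/D)(ρV²/2) = 1.857e+05 Pa.
ΔP_A/ΔP_B = 4.836e+04/1.857e+05 = 0.260.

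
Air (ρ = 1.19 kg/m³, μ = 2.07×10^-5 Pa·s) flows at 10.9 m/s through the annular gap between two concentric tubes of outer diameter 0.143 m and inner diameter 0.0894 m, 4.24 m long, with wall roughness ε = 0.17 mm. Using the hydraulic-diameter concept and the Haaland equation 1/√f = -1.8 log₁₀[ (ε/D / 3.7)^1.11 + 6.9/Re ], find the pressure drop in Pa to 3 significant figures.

ΔP ≈ 166 Pa

Hydraulic diameter D_h = 4A/P = D_o - D_i = 0.143 - 0.0894 = 0.0536 m.
Re = ρVD_h/μ = 1.19·10.9·0.0536/2.07e-05 = 3.359e+04.
ε/D_h = 0.00017/0.0536 = 0.00317; Haaland gives 1/√f = -1.8 log₁₀[0.000394+0.000205] = 5.8, so f = 0.02973.
ΔP = f(L/D_h)(ρV²/2) = 0.02973·4.24/0.0536·70.69 = 166.2 Pa.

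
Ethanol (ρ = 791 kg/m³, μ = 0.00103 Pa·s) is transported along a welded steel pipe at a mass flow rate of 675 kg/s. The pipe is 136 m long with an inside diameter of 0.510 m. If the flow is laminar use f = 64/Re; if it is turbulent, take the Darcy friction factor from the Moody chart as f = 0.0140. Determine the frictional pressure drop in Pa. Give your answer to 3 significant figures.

A = πD²/4 = π(0.51)²/4 = 0.2043 m²; mean velocity V = ṁ/(ρA) = 675/(791 · 0.2043) = 4.177 m/s.
Reynolds number Re = ρVD/μ = 791 · 4.177 · 0.51 / 0.00103 = 1.636e+06.
Re > 4000 → turbulent; use the Moody-chart value f = 0.0140.
Darcy-Weisbach: ΔP = f(L/D)(ρV²/2) = 0.014·(136/0.51)·(791·4.177²/2) = 0.014·266.7·6901 = 2.577e+04 Pa.

ΔP ≈ 25800 Pa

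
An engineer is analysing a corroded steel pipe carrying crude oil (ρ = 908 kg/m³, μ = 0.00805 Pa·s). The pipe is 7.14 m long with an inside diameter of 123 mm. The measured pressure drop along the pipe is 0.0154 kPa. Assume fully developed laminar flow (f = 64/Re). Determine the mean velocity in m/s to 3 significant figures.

V ≈ 0.127 m/s

For laminar flow, f = 64/Re with Re = ρVD/μ, so Darcy-Weisbach reduces to ΔP = 32μLV/D². Solving for V: V = ΔP·D²/(32μL) = 15.4·(0.123)²/(32·0.00805·7.14) = 0.1267 m/s.
Check: Re = ρVD/μ = 908·0.1267·0.123/0.00805 = 1757 < 2300, so the laminar assumption holds.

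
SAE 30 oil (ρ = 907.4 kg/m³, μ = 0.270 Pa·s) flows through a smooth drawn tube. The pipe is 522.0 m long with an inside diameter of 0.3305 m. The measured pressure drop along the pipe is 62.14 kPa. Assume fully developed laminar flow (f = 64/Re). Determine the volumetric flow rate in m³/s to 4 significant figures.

Q ≈ 0.1291 m³/s

For laminar flow, f = 64/Re with Re = ρVD/μ, so Darcy-Weisbach reduces to ΔP = 32μLV/D². Solving for V: V = ΔP·D²/(32μL) = 6.214e+04·(0.3305)²/(32·0.27·522) = 1.505 m/s.
Check: Re = ρVD/μ = 907.4·1.505·0.3305/0.27 = 1672 < 2300, so the laminar assumption holds.
Q = V·A = 1.505·(π/4·0.3305²) = 0.1291 m³/s = 0.1291 m³/s.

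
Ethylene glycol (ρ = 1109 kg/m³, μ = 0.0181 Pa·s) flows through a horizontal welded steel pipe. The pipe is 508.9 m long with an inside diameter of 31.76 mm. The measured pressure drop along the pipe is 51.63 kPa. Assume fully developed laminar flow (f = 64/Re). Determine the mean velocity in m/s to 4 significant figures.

V ≈ 0.1767 m/s

For laminar flow, f = 64/Re with Re = ρVD/μ, so Darcy-Weisbach reduces to ΔP = 32μLV/D². Solving for V: V = ΔP·D²/(32μL) = 5.163e+04·(0.03176)²/(32·0.0181·508.9) = 0.1767 m/s.
Check: Re = ρVD/μ = 1109·0.1767·0.03176/0.0181 = 343.8 < 2300, so the laminar assumption holds.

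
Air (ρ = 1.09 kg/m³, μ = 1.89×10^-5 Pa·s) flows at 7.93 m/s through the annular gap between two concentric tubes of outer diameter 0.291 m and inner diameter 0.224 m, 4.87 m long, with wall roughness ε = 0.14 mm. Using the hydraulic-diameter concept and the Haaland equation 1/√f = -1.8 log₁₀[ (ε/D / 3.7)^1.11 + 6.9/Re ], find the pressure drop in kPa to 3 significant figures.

Hydraulic diameter D_h = 4A/P = D_o - D_i = 0.291 - 0.224 = 0.067 m.
Re = ρVD_h/μ = 1.09·7.93·0.067/1.89e-05 = 3.064e+04.
ε/D_h = 0.00014/0.067 = 0.00209; Haaland gives 1/√f = -1.8 log₁₀[0.000248+0.000225] = 5.985, so f = 0.02792.
ΔP = f(L/D_h)(ρV²/2) = 0.02792·4.87/0.067·34.27 = 69.55 Pa.
ΔP = 0.0695 kPa.

ΔP ≈ 0.0695 kPa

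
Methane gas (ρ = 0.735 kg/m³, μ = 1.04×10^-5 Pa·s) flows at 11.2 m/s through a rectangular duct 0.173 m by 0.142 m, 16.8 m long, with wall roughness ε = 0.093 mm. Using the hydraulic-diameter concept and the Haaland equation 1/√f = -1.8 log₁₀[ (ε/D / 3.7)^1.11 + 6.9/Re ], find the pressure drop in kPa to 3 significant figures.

ΔP ≈ 0.0992 kPa

Hydraulic diameter D_h = 4A/P = 4·(0.173·0.142)/(2·(0.173+0.142)) = 0.09826/0.63 = 0.156 m.
Re = ρVD_h/μ = 0.735·11.2·0.156/1.04e-05 = 1.235e+05.
ε/D_h = 9.3e-05/0.156 = 0.000596; Haaland gives 1/√f = -1.8 log₁₀[6.17e-05+5.59e-05] = 7.074, so f = 0.01999.
ΔP = f(L/D_h)(ρV²/2) = 0.01999·16.8/0.156·46.1 = 99.24 Pa.
ΔP = 0.0992 kPa.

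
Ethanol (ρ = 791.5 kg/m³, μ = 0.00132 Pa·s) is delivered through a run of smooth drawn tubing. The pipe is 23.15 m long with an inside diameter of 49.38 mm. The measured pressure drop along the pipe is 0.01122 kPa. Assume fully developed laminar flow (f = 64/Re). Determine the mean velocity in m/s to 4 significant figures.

For laminar flow, f = 64/Re with Re = ρVD/μ, so Darcy-Weisbach reduces to ΔP = 32μLV/D². Solving for V: V = ΔP·D²/(32μL) = 11.22·(0.04938)²/(32·0.00132·23.15) = 0.02798 m/s.
Check: Re = ρVD/μ = 791.5·0.02798·0.04938/0.00132 = 828.4 < 2300, so the laminar assumption holds.

V ≈ 0.02798 m/s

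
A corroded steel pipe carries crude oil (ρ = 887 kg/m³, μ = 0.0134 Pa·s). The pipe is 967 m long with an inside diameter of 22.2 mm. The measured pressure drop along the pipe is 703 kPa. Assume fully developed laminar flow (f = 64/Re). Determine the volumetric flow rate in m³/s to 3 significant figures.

Q ≈ 3.23×10^-4 m³/s

For laminar flow, f = 64/Re with Re = ρVD/μ, so Darcy-Weisbach reduces to ΔP = 32μLV/D². Solving for V: V = ΔP·D²/(32μL) = 7.03e+05·(0.0222)²/(32·0.0134·967) = 0.8356 m/s.
Check: Re = ρVD/μ = 887·0.8356·0.0222/0.0134 = 1228 < 2300, so the laminar assumption holds.
Q = V·A = 0.8356·(π/4·0.0222²) = 0.0003234 m³/s = 3.23×10^-4 m³/s.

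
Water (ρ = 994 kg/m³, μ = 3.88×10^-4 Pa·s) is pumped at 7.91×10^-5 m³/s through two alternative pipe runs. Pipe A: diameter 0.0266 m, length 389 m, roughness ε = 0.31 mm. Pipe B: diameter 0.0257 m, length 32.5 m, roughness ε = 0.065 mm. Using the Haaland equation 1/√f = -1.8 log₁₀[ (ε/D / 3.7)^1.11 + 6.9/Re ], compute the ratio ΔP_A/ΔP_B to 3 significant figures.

ΔP_A/ΔP_B ≈ 13.2

Pipe A: V = Q/A = 7.91e-05/0.0005557 = 0.1423 m/s; Re = 9700; ε/D = 0.0117; Haaland → f = 0.04486; ΔP_A = f(L/D)(ρV²/2) = 6606 Pa.
Pipe B: V = Q/A = 7.91e-05/0.0005187 = 0.1525 m/s; Re = 1.004e+04; ε/D = 0.00253; Haaland → f = 0.03423; ΔP_B = f(L/D)(ρV²/2) = 500.3 Pa.
ΔP_A/ΔP_B = 6606/500.3 = 13.2.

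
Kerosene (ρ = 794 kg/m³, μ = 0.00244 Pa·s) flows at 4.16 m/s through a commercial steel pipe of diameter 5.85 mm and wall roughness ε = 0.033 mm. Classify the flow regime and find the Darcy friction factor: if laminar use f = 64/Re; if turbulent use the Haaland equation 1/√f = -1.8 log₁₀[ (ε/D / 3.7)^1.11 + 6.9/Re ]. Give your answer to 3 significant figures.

Re = ρVD/μ = 794·4.16·0.00585/0.00244 = 7919.
Re > 4000 → turbulent. ε/D = 3.3e-05/0.00585 = 0.00564; Haaland: 1/√f = -1.8 log₁₀[0.000747 + 0.000871] = 5.024, so f = 0.03962.

f ≈ 0.0396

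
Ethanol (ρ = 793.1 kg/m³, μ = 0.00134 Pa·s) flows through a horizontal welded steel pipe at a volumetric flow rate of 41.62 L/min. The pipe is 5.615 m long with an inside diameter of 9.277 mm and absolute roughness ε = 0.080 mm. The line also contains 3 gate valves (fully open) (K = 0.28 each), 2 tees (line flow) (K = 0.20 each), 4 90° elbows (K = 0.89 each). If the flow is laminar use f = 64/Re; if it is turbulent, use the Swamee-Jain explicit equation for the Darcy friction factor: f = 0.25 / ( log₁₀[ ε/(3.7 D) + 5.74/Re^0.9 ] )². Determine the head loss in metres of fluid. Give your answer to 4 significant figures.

Q = 41.62 L/min = 41.62/60000 = 0.0006937 m³/s.
Cross-sectional area A = πD²/4 = π(0.009277)²/4 = 6.759e-05 m²; mean velocity V = Q/A = 0.0006937/6.759e-05 = 10.26 m/s.
Reynolds number Re = ρVD/μ = 793.1 · 10.26 · 0.009277 / 0.00134 = 5.635e+04.
Re > 4000 → turbulent. Relative roughness ε/D = 8e-05/0.009277 = 0.00862. Swamee-Jain: f = 0.25/(log₁₀[0.00862/3.7 + 5.74/5.635e+04^0.9])² = 0.25/(log₁₀[0.00233 + 0.000304])² = 0.25/(-2.579)² = 0.03758.
Total minor-loss coefficient ΣK = 3·0.28 + 2·0.2 + 4·0.89 = 4.8.
ΔP = [f·L/D + ΣK]·(ρV²/2) = [0.03758·5.615/0.009277 + 4.8]·(793.1·10.26²/2) = [22.75 + 4.8]·4.176e+04 = 1.15e+06 Pa.
Head loss h_f = ΔP/(ρg) = 1.15e+06/(793.1·9.81) = 147.9 m.

h_f ≈ 147.9 m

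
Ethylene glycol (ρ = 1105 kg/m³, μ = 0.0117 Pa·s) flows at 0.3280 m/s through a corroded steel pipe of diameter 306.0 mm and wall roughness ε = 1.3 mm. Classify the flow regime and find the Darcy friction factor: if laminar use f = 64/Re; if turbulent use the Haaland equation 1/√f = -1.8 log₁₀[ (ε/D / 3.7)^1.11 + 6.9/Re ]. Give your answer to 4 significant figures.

f ≈ 0.03682

Re = ρVD/μ = 1105·0.328·0.306/0.0117 = 9479.
Re > 4000 → turbulent. ε/D = 0.0013/0.306 = 0.00425; Haaland: 1/√f = -1.8 log₁₀[0.000545 + 0.000728] = 5.211, so f = 0.03682.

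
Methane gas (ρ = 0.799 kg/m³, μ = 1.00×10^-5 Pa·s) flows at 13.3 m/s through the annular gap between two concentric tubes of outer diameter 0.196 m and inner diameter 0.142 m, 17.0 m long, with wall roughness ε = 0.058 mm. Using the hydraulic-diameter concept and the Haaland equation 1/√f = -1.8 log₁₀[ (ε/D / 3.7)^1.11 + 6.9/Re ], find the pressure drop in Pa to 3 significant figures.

ΔP ≈ 523 Pa

Hydraulic diameter D_h = 4A/P = D_o - D_i = 0.196 - 0.142 = 0.054 m.
Re = ρVD_h/μ = 0.799·13.3·0.054/1e-05 = 5.738e+04.
ε/D_h = 5.8e-05/0.054 = 0.00107; Haaland gives 1/√f = -1.8 log₁₀[0.000119+0.00012] = 6.52, so f = 0.02353.
ΔP = f(L/D_h)(ρV²/2) = 0.02353·17/0.054·70.67 = 523.4 Pa.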